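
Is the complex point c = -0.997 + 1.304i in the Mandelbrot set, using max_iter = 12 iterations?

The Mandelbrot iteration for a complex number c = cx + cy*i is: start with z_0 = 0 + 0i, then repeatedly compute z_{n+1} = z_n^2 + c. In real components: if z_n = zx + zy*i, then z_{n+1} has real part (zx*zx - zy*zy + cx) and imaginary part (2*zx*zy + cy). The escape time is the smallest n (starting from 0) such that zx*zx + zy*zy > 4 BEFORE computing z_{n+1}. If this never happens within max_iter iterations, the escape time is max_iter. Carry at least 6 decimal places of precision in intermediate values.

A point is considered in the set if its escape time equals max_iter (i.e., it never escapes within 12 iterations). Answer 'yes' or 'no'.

Answer: no

Derivation:
z_0 = 0 + 0i, c = -0.9970 + 1.3040i
Iter 1: z = -0.9970 + 1.3040i, |z|^2 = 2.6944
Iter 2: z = -1.7034 + -1.2962i, |z|^2 = 4.5817
Escaped at iteration 2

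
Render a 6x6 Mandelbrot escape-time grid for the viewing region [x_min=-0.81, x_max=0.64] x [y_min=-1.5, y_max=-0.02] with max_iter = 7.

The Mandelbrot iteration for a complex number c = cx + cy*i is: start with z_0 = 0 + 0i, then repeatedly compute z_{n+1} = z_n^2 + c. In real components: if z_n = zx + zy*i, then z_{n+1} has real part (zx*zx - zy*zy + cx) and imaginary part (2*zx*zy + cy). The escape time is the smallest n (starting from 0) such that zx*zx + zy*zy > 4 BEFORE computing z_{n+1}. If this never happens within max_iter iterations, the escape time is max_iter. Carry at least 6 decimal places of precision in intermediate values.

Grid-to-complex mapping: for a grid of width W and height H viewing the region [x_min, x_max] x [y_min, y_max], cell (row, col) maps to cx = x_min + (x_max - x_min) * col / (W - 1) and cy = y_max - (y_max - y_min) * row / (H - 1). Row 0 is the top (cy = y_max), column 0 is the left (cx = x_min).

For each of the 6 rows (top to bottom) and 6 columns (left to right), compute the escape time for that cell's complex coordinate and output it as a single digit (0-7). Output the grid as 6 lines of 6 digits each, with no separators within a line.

Answer: 777774
777774
577773
347642
333322
222222

Derivation:
(row=0, col=0): c = -0.8100 + -0.0200i → escape time 7
(row=0, col=1): c = -0.5200 + -0.0200i → escape time 7
(row=0, col=2): c = -0.2300 + -0.0200i → escape time 7
(row=0, col=3): c = 0.0600 + -0.0200i → escape time 7
(row=0, col=4): c = 0.3500 + -0.0200i → escape time 7
(row=0, col=5): c = 0.6400 + -0.0200i → escape time 4
(row=1, col=0): c = -0.8100 + -0.3160i → escape time 7
(row=1, col=1): c = -0.5200 + -0.3160i → escape time 7
(row=1, col=2): c = -0.2300 + -0.3160i → escape time 7
(row=1, col=3): c = 0.0600 + -0.3160i → escape time 7
(row=1, col=4): c = 0.3500 + -0.3160i → escape time 7
(row=1, col=5): c = 0.6400 + -0.3160i → escape time 4
(row=2, col=0): c = -0.8100 + -0.6120i → escape time 5
(row=2, col=1): c = -0.5200 + -0.6120i → escape time 7
(row=2, col=2): c = -0.2300 + -0.6120i → escape time 7
(row=2, col=3): c = 0.0600 + -0.6120i → escape time 7
(row=2, col=4): c = 0.3500 + -0.6120i → escape time 7
(row=2, col=5): c = 0.6400 + -0.6120i → escape time 3
(row=3, col=0): c = -0.8100 + -0.9080i → escape time 3
(row=3, col=1): c = -0.5200 + -0.9080i → escape time 4
(row=3, col=2): c = -0.2300 + -0.9080i → escape time 7
(row=3, col=3): c = 0.0600 + -0.9080i → escape time 6
(row=3, col=4): c = 0.3500 + -0.9080i → escape time 4
(row=3, col=5): c = 0.6400 + -0.9080i → escape time 2
(row=4, col=0): c = -0.8100 + -1.2040i → escape time 3
(row=4, col=1): c = -0.5200 + -1.2040i → escape time 3
(row=4, col=2): c = -0.2300 + -1.2040i → escape time 3
(row=4, col=3): c = 0.0600 + -1.2040i → escape time 3
(row=4, col=4): c = 0.3500 + -1.2040i → escape time 2
(row=4, col=5): c = 0.6400 + -1.2040i → escape time 2
(row=5, col=0): c = -0.8100 + -1.5000i → escape time 2
(row=5, col=1): c = -0.5200 + -1.5000i → escape time 2
(row=5, col=2): c = -0.2300 + -1.5000i → escape time 2
(row=5, col=3): c = 0.0600 + -1.5000i → escape time 2
(row=5, col=4): c = 0.3500 + -1.5000i → escape time 2
(row=5, col=5): c = 0.6400 + -1.5000i → escape time 2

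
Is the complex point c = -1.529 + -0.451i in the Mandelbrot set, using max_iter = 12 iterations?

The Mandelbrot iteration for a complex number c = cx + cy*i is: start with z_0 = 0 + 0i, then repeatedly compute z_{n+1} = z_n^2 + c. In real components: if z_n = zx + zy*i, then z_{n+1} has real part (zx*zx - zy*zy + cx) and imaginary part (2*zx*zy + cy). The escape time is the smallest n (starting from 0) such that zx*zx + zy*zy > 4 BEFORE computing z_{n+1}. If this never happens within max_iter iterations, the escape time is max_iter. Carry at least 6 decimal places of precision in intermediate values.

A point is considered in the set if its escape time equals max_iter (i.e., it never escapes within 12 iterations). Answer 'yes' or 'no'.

z_0 = 0 + 0i, c = -1.5290 + -0.4510i
Iter 1: z = -1.5290 + -0.4510i, |z|^2 = 2.5412
Iter 2: z = 0.6054 + 0.9282i, |z|^2 = 1.2280
Iter 3: z = -2.0239 + 0.6729i, |z|^2 = 4.5490
Escaped at iteration 3

Answer: no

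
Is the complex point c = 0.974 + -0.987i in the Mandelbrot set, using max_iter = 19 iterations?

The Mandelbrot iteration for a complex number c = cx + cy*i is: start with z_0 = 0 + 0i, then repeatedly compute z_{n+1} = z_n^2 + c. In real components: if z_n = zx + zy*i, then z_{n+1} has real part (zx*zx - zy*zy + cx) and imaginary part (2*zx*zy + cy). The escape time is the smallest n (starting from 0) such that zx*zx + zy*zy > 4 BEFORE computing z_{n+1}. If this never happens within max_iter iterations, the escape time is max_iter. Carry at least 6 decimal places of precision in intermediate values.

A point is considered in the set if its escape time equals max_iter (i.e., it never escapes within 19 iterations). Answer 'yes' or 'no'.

z_0 = 0 + 0i, c = 0.9740 + -0.9870i
Iter 1: z = 0.9740 + -0.9870i, |z|^2 = 1.9228
Iter 2: z = 0.9485 + -2.9097i, |z|^2 = 9.3659
Escaped at iteration 2

Answer: no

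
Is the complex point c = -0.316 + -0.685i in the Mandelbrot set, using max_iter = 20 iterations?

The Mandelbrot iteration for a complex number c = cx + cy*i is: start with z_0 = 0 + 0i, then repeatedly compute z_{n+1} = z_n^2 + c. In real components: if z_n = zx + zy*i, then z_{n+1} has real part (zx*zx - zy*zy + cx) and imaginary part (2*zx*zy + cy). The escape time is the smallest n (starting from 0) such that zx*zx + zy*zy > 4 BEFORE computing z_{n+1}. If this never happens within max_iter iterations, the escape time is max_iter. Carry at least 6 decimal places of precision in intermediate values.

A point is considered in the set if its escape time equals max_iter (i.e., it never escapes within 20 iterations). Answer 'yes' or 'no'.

Answer: no

Derivation:
z_0 = 0 + 0i, c = -0.3160 + -0.6850i
Iter 1: z = -0.3160 + -0.6850i, |z|^2 = 0.5691
Iter 2: z = -0.6854 + -0.2521i, |z|^2 = 0.5333
Iter 3: z = 0.0902 + -0.3395i, |z|^2 = 0.1234
Iter 4: z = -0.4231 + -0.7462i, |z|^2 = 0.7359
Iter 5: z = -0.6938 + -0.0535i, |z|^2 = 0.4843
Iter 6: z = 0.1626 + -0.6107i, |z|^2 = 0.3994
Iter 7: z = -0.6625 + -0.8835i, |z|^2 = 1.2196
Iter 8: z = -0.6577 + 0.4858i, |z|^2 = 0.6685
Iter 9: z = -0.1194 + -1.3240i, |z|^2 = 1.7672
Iter 10: z = -2.0546 + -0.3688i, |z|^2 = 4.3576
Escaped at iteration 10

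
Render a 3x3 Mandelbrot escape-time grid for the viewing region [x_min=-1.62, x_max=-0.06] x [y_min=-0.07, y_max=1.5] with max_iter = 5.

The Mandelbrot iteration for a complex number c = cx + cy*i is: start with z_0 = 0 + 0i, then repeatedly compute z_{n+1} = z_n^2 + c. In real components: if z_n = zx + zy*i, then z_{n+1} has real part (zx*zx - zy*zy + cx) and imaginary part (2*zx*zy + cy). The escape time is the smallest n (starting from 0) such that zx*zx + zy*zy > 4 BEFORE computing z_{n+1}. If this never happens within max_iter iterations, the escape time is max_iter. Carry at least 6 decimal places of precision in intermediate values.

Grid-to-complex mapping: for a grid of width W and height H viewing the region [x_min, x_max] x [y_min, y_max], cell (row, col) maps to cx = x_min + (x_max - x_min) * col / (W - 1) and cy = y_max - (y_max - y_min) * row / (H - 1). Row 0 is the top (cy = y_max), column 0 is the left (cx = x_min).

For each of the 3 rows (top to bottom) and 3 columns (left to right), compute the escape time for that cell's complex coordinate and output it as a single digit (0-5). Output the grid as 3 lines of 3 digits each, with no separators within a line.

(row=0, col=0): c = -1.6200 + 1.5000i → escape time 1
(row=0, col=1): c = -0.8400 + 1.5000i → escape time 2
(row=0, col=2): c = -0.0600 + 1.5000i → escape time 2
(row=1, col=0): c = -1.6200 + 0.7150i → escape time 3
(row=1, col=1): c = -0.8400 + 0.7150i → escape time 4
(row=1, col=2): c = -0.0600 + 0.7150i → escape time 5
(row=2, col=0): c = -1.6200 + -0.0700i → escape time 5
(row=2, col=1): c = -0.8400 + -0.0700i → escape time 5
(row=2, col=2): c = -0.0600 + -0.0700i → escape time 5

Answer: 122
345
555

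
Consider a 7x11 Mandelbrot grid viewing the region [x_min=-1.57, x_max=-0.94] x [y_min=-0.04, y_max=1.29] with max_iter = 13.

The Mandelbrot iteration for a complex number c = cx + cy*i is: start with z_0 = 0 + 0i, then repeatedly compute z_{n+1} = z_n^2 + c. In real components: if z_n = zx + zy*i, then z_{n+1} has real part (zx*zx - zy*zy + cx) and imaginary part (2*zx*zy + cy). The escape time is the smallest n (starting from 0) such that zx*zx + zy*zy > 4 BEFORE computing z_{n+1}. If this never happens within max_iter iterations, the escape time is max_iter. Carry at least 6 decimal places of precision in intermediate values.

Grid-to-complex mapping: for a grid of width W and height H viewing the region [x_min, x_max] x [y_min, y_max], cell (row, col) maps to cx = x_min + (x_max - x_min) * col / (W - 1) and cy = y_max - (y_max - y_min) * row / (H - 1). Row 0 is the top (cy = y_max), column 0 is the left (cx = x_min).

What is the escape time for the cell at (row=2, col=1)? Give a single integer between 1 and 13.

Answer: 2

Derivation:
z_0 = 0 + 0i, c = -1.4650 + 1.0240i
Iter 1: z = -1.4650 + 1.0240i, |z|^2 = 3.1948
Iter 2: z = -0.3674 + -1.9763i, |z|^2 = 4.0408
Escaped at iteration 2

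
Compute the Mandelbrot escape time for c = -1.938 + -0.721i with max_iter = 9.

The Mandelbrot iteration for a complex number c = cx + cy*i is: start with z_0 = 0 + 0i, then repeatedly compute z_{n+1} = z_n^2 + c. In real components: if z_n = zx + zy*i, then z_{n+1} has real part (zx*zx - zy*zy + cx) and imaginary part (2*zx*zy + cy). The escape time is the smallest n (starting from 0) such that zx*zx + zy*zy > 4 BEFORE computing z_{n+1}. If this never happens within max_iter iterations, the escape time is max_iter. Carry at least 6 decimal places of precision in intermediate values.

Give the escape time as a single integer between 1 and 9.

Answer: 1

Derivation:
z_0 = 0 + 0i, c = -1.9380 + -0.7210i
Iter 1: z = -1.9380 + -0.7210i, |z|^2 = 4.2757
Escaped at iteration 1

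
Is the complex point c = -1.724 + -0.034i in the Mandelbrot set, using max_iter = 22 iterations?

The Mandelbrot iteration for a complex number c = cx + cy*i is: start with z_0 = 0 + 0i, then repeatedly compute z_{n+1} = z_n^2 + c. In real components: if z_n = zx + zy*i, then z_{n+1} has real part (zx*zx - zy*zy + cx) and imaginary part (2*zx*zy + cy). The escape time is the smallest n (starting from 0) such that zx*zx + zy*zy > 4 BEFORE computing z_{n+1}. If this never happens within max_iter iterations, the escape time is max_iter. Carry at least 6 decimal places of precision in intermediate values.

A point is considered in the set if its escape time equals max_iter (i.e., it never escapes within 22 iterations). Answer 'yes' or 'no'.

Answer: no

Derivation:
z_0 = 0 + 0i, c = -1.7240 + -0.0340i
Iter 1: z = -1.7240 + -0.0340i, |z|^2 = 2.9733
Iter 2: z = 1.2470 + 0.0832i, |z|^2 = 1.5620
Iter 3: z = -0.1759 + 0.1736i, |z|^2 = 0.0611
Iter 4: z = -1.7232 + -0.0951i, |z|^2 = 2.9785
Iter 5: z = 1.2364 + 0.2936i, |z|^2 = 1.6149
Iter 6: z = -0.2815 + 0.6920i, |z|^2 = 0.5581
Iter 7: z = -2.1236 + -0.4237i, |z|^2 = 4.6892
Escaped at iteration 7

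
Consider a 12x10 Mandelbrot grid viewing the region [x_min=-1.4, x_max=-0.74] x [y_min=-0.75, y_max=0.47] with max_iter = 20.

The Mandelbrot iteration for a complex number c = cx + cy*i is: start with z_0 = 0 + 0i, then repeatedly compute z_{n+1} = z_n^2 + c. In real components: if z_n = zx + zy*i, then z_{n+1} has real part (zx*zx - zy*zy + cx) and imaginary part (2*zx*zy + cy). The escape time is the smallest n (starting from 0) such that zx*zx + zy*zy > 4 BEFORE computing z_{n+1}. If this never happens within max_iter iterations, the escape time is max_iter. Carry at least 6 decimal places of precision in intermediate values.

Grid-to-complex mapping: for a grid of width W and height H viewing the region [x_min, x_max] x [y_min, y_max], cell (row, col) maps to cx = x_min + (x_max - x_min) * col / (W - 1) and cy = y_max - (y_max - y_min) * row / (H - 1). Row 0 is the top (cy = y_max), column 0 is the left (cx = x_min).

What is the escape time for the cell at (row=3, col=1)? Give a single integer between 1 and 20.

z_0 = 0 + 0i, c = -1.3400 + 0.0633i
Iter 1: z = -1.3400 + 0.0633i, |z|^2 = 1.7996
Iter 2: z = 0.4516 + -0.1064i, |z|^2 = 0.2153
Iter 3: z = -1.1474 + -0.0328i, |z|^2 = 1.3176
Iter 4: z = -0.0246 + 0.1385i, |z|^2 = 0.0198
Iter 5: z = -1.3586 + 0.0565i, |z|^2 = 1.8489
Iter 6: z = 0.5026 + -0.0903i, |z|^2 = 0.2607
Iter 7: z = -1.0956 + -0.0274i, |z|^2 = 1.2011
Iter 8: z = -0.1404 + 0.1233i, |z|^2 = 0.0349
Iter 9: z = -1.3355 + 0.0287i, |z|^2 = 1.7843
Iter 10: z = 0.4427 + -0.0133i, |z|^2 = 0.1962
Iter 11: z = -1.1442 + 0.0516i, |z|^2 = 1.3118
Iter 12: z = -0.0335 + -0.0547i, |z|^2 = 0.0041
Iter 13: z = -1.3419 + 0.0670i, |z|^2 = 1.8051
Iter 14: z = 0.4561 + -0.1165i, |z|^2 = 0.2216
Iter 15: z = -1.1455 + -0.0429i, |z|^2 = 1.3141
Iter 16: z = -0.0296 + 0.1616i, |z|^2 = 0.0270
Iter 17: z = -1.3652 + 0.0538i, |z|^2 = 1.8668
Iter 18: z = 0.5210 + -0.0834i, |z|^2 = 0.2784
Iter 19: z = -1.0755 + -0.0236i, |z|^2 = 1.1573

Answer: 20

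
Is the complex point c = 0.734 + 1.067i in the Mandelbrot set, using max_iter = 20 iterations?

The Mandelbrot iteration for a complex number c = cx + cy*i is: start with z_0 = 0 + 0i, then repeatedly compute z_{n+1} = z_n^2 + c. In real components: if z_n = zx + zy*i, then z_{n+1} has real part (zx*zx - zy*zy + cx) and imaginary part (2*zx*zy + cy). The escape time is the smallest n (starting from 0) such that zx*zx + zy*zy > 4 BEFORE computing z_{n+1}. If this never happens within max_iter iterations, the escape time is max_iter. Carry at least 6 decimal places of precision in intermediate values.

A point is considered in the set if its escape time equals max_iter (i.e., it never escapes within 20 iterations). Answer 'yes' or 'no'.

Answer: no

Derivation:
z_0 = 0 + 0i, c = 0.7340 + 1.0670i
Iter 1: z = 0.7340 + 1.0670i, |z|^2 = 1.6772
Iter 2: z = 0.1343 + 2.6334i, |z|^2 = 6.9526
Escaped at iteration 2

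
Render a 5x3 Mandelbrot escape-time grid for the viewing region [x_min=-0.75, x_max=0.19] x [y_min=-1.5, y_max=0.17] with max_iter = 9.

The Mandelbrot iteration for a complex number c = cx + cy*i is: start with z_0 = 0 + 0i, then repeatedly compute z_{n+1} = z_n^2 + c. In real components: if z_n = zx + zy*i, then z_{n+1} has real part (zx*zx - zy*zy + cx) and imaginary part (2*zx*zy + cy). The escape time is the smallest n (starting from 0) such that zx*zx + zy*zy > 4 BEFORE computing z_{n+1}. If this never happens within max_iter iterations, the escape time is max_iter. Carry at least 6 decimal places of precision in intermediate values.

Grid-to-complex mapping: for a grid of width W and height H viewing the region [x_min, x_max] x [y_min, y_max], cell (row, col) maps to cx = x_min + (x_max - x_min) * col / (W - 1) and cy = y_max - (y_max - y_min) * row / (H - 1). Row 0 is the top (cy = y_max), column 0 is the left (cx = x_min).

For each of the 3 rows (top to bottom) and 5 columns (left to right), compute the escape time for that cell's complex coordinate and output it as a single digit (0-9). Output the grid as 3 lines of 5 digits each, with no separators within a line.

(row=0, col=0): c = -0.7500 + 0.1700i → escape time 9
(row=0, col=1): c = -0.5150 + 0.1700i → escape time 9
(row=0, col=2): c = -0.2800 + 0.1700i → escape time 9
(row=0, col=3): c = -0.0450 + 0.1700i → escape time 9
(row=0, col=4): c = 0.1900 + 0.1700i → escape time 9
(row=1, col=0): c = -0.7500 + -0.6650i → escape time 5
(row=1, col=1): c = -0.5150 + -0.6650i → escape time 9
(row=1, col=2): c = -0.2800 + -0.6650i → escape time 9
(row=1, col=3): c = -0.0450 + -0.6650i → escape time 9
(row=1, col=4): c = 0.1900 + -0.6650i → escape time 8
(row=2, col=0): c = -0.7500 + -1.5000i → escape time 2
(row=2, col=1): c = -0.5150 + -1.5000i → escape time 2
(row=2, col=2): c = -0.2800 + -1.5000i → escape time 2
(row=2, col=3): c = -0.0450 + -1.5000i → escape time 2
(row=2, col=4): c = 0.1900 + -1.5000i → escape time 2

Answer: 99999
59998
22222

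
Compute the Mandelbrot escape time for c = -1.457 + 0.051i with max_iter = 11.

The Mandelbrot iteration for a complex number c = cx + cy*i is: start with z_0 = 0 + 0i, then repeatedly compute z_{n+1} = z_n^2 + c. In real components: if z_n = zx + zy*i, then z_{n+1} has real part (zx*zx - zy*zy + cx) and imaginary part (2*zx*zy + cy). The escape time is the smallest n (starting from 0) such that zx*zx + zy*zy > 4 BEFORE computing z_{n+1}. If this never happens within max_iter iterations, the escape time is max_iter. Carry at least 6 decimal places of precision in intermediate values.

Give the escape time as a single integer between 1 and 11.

z_0 = 0 + 0i, c = -1.4570 + 0.0510i
Iter 1: z = -1.4570 + 0.0510i, |z|^2 = 2.1255
Iter 2: z = 0.6632 + -0.0976i, |z|^2 = 0.4494
Iter 3: z = -1.0266 + -0.0785i, |z|^2 = 1.0601
Iter 4: z = -0.4092 + 0.2121i, |z|^2 = 0.2124
Iter 5: z = -1.3346 + -0.1226i, |z|^2 = 1.7961
Iter 6: z = 0.3090 + 0.3783i, |z|^2 = 0.2386
Iter 7: z = -1.5046 + 0.2848i, |z|^2 = 2.3449
Iter 8: z = 0.7257 + -0.8061i, |z|^2 = 1.1763
Iter 9: z = -1.5801 + -1.1189i, |z|^2 = 3.7487
Iter 10: z = -0.2121 + 3.5869i, |z|^2 = 12.9112
Escaped at iteration 10

Answer: 10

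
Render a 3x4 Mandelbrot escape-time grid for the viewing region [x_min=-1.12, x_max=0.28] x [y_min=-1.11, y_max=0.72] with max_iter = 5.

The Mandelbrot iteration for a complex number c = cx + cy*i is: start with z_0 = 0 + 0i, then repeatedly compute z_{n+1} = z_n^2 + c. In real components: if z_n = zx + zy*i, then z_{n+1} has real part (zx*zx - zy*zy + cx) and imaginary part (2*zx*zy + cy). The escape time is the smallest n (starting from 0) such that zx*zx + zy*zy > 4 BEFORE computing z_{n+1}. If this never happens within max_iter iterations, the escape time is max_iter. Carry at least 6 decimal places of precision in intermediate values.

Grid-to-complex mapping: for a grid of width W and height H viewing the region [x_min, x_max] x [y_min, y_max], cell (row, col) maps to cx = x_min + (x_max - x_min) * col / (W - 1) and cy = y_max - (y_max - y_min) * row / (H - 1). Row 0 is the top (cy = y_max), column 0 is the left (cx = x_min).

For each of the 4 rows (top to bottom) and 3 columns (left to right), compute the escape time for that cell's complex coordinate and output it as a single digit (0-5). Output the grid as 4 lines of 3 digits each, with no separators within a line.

Answer: 355
555
555
343

Derivation:
(row=0, col=0): c = -1.1200 + 0.7200i → escape time 3
(row=0, col=1): c = -0.4200 + 0.7200i → escape time 5
(row=0, col=2): c = 0.2800 + 0.7200i → escape time 5
(row=1, col=0): c = -1.1200 + 0.1100i → escape time 5
(row=1, col=1): c = -0.4200 + 0.1100i → escape time 5
(row=1, col=2): c = 0.2800 + 0.1100i → escape time 5
(row=2, col=0): c = -1.1200 + -0.5000i → escape time 5
(row=2, col=1): c = -0.4200 + -0.5000i → escape time 5
(row=2, col=2): c = 0.2800 + -0.5000i → escape time 5
(row=3, col=0): c = -1.1200 + -1.1100i → escape time 3
(row=3, col=1): c = -0.4200 + -1.1100i → escape time 4
(row=3, col=2): c = 0.2800 + -1.1100i → escape time 3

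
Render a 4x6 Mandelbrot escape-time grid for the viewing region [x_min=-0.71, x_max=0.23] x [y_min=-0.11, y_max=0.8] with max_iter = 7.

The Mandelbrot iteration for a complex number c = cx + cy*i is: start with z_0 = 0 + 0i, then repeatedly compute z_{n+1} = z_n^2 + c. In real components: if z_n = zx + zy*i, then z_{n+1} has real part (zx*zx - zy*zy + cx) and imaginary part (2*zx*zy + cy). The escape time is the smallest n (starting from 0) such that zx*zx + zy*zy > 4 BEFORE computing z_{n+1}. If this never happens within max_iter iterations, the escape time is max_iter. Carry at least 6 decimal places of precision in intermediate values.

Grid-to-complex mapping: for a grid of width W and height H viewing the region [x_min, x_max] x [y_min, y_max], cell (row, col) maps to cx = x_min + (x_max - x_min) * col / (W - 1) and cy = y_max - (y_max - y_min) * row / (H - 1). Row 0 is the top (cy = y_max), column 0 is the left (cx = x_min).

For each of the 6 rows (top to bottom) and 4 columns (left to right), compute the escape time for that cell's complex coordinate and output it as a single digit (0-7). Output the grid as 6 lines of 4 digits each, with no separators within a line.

(row=0, col=0): c = -0.7100 + 0.8000i → escape time 4
(row=0, col=1): c = -0.3967 + 0.8000i → escape time 6
(row=0, col=2): c = -0.0833 + 0.8000i → escape time 7
(row=0, col=3): c = 0.2300 + 0.8000i → escape time 5
(row=1, col=0): c = -0.7100 + 0.6180i → escape time 6
(row=1, col=1): c = -0.3967 + 0.6180i → escape time 7
(row=1, col=2): c = -0.0833 + 0.6180i → escape time 7
(row=1, col=3): c = 0.2300 + 0.6180i → escape time 7
(row=2, col=0): c = -0.7100 + 0.4360i → escape time 7
(row=2, col=1): c = -0.3967 + 0.4360i → escape time 7
(row=2, col=2): c = -0.0833 + 0.4360i → escape time 7
(row=2, col=3): c = 0.2300 + 0.4360i → escape time 7
(row=3, col=0): c = -0.7100 + 0.2540i → escape time 7
(row=3, col=1): c = -0.3967 + 0.2540i → escape time 7
(row=3, col=2): c = -0.0833 + 0.2540i → escape time 7
(row=3, col=3): c = 0.2300 + 0.2540i → escape time 7
(row=4, col=0): c = -0.7100 + 0.0720i → escape time 7
(row=4, col=1): c = -0.3967 + 0.0720i → escape time 7
(row=4, col=2): c = -0.0833 + 0.0720i → escape time 7
(row=4, col=3): c = 0.2300 + 0.0720i → escape time 7
(row=5, col=0): c = -0.7100 + -0.1100i → escape time 7
(row=5, col=1): c = -0.3967 + -0.1100i → escape time 7
(row=5, col=2): c = -0.0833 + -0.1100i → escape time 7
(row=5, col=3): c = 0.2300 + -0.1100i → escape time 7

Answer: 4675
6777
7777
7777
7777
7777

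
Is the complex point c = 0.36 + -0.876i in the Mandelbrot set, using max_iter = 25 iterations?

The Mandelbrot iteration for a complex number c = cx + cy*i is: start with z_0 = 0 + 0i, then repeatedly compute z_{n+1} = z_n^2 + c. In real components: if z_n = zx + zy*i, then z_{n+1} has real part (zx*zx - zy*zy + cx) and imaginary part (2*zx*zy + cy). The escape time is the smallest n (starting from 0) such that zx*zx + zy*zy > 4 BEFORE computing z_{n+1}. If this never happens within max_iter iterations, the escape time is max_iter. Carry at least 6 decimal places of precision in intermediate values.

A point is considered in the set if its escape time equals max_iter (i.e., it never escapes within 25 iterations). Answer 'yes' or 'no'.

z_0 = 0 + 0i, c = 0.3600 + -0.8760i
Iter 1: z = 0.3600 + -0.8760i, |z|^2 = 0.8970
Iter 2: z = -0.2778 + -1.5067i, |z|^2 = 2.3474
Iter 3: z = -1.8330 + -0.0389i, |z|^2 = 3.3616
Iter 4: z = 3.7185 + -0.7332i, |z|^2 = 14.3652
Escaped at iteration 4

Answer: no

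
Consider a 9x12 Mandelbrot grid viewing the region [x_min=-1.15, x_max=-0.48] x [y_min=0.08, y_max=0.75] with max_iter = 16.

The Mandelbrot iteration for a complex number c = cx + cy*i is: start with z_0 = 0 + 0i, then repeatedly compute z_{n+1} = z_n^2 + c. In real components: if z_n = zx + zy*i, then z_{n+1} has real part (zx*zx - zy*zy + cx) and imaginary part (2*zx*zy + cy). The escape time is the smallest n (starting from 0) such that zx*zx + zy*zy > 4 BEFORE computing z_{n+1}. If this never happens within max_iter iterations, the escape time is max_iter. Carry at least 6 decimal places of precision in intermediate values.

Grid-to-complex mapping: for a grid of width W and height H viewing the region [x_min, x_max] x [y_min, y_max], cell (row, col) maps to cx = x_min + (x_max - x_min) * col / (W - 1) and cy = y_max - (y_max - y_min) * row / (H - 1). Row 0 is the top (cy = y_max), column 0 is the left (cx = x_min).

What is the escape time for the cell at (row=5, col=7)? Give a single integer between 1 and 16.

z_0 = 0 + 0i, c = -0.5637 + 0.4455i
Iter 1: z = -0.5637 + 0.4455i, |z|^2 = 0.5162
Iter 2: z = -0.4444 + -0.0568i, |z|^2 = 0.2007
Iter 3: z = -0.3695 + 0.4959i, |z|^2 = 0.3825
Iter 4: z = -0.6732 + 0.0789i, |z|^2 = 0.4594
Iter 5: z = -0.1168 + 0.3392i, |z|^2 = 0.1287
Iter 6: z = -0.6651 + 0.3662i, |z|^2 = 0.5765
Iter 7: z = -0.2554 + -0.0417i, |z|^2 = 0.0670
Iter 8: z = -0.5002 + 0.4667i, |z|^2 = 0.4681
Iter 9: z = -0.5314 + -0.0215i, |z|^2 = 0.2828
Iter 10: z = -0.2819 + 0.4683i, |z|^2 = 0.2988
Iter 11: z = -0.7036 + 0.1815i, |z|^2 = 0.5280
Iter 12: z = -0.1016 + 0.1901i, |z|^2 = 0.0465
Iter 13: z = -0.5896 + 0.4068i, |z|^2 = 0.5131
Iter 14: z = -0.3817 + -0.0343i, |z|^2 = 0.1468
Iter 15: z = -0.4192 + 0.4716i, |z|^2 = 0.3982

Answer: 16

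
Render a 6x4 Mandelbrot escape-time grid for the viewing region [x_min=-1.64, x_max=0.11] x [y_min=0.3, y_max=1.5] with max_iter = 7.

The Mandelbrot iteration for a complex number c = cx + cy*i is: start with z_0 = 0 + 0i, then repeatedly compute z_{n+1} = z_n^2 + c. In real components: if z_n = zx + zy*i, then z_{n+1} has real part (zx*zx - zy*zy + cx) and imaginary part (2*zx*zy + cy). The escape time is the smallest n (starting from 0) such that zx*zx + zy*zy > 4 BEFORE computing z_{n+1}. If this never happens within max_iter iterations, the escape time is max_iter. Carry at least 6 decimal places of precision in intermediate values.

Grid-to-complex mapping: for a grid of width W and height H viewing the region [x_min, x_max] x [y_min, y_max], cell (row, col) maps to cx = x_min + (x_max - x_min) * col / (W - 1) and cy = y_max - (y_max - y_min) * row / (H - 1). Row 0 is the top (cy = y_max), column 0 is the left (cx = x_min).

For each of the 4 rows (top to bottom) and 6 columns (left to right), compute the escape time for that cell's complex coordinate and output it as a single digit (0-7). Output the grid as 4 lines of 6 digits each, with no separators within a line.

(row=0, col=0): c = -1.6400 + 1.5000i → escape time 1
(row=0, col=1): c = -1.2900 + 1.5000i → escape time 2
(row=0, col=2): c = -0.9400 + 1.5000i → escape time 2
(row=0, col=3): c = -0.5900 + 1.5000i → escape time 2
(row=0, col=4): c = -0.2400 + 1.5000i → escape time 2
(row=0, col=5): c = 0.1100 + 1.5000i → escape time 2
(row=1, col=0): c = -1.6400 + 1.1000i → escape time 2
(row=1, col=1): c = -1.2900 + 1.1000i → escape time 3
(row=1, col=2): c = -0.9400 + 1.1000i → escape time 3
(row=1, col=3): c = -0.5900 + 1.1000i → escape time 3
(row=1, col=4): c = -0.2400 + 1.1000i → escape time 6
(row=1, col=5): c = 0.1100 + 1.1000i → escape time 4
(row=2, col=0): c = -1.6400 + 0.7000i → escape time 3
(row=2, col=1): c = -1.2900 + 0.7000i → escape time 3
(row=2, col=2): c = -0.9400 + 0.7000i → escape time 4
(row=2, col=3): c = -0.5900 + 0.7000i → escape time 7
(row=2, col=4): c = -0.2400 + 0.7000i → escape time 7
(row=2, col=5): c = 0.1100 + 0.7000i → escape time 7
(row=3, col=0): c = -1.6400 + 0.3000i → escape time 4
(row=3, col=1): c = -1.2900 + 0.3000i → escape time 7
(row=3, col=2): c = -0.9400 + 0.3000i → escape time 7
(row=3, col=3): c = -0.5900 + 0.3000i → escape time 7
(row=3, col=4): c = -0.2400 + 0.3000i → escape time 7
(row=3, col=5): c = 0.1100 + 0.3000i → escape time 7

Answer: 122222
233364
334777
477777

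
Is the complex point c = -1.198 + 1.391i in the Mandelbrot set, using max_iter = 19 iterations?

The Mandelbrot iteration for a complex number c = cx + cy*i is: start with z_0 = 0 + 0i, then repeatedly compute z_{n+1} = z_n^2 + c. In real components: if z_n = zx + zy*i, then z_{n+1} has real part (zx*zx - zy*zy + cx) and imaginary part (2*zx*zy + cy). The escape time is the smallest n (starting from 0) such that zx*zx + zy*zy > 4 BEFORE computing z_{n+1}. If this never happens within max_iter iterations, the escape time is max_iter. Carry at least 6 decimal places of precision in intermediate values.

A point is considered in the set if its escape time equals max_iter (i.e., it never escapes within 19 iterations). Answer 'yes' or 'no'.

z_0 = 0 + 0i, c = -1.1980 + 1.3910i
Iter 1: z = -1.1980 + 1.3910i, |z|^2 = 3.3701
Iter 2: z = -1.6977 + -1.9418i, |z|^2 = 6.6528
Escaped at iteration 2

Answer: no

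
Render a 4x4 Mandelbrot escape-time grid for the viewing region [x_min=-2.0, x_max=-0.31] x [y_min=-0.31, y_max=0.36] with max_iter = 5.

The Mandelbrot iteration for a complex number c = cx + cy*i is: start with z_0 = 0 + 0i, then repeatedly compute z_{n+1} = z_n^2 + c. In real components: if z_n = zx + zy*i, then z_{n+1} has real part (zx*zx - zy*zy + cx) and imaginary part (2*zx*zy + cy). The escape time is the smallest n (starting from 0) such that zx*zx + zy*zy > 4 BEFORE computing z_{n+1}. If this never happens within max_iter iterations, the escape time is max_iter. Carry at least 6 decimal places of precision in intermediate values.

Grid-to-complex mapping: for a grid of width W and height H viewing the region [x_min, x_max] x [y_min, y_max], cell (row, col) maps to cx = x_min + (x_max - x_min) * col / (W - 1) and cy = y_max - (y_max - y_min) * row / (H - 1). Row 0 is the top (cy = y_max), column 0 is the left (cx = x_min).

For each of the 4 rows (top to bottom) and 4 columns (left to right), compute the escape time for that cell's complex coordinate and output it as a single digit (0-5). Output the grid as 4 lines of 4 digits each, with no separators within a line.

Answer: 1555
1555
1555
1555

Derivation:
(row=0, col=0): c = -2.0000 + 0.3600i → escape time 1
(row=0, col=1): c = -1.4367 + 0.3600i → escape time 5
(row=0, col=2): c = -0.8733 + 0.3600i → escape time 5
(row=0, col=3): c = -0.3100 + 0.3600i → escape time 5
(row=1, col=0): c = -2.0000 + 0.1367i → escape time 1
(row=1, col=1): c = -1.4367 + 0.1367i → escape time 5
(row=1, col=2): c = -0.8733 + 0.1367i → escape time 5
(row=1, col=3): c = -0.3100 + 0.1367i → escape time 5
(row=2, col=0): c = -2.0000 + -0.0867i → escape time 1
(row=2, col=1): c = -1.4367 + -0.0867i → escape time 5
(row=2, col=2): c = -0.8733 + -0.0867i → escape time 5
(row=2, col=3): c = -0.3100 + -0.0867i → escape time 5
(row=3, col=0): c = -2.0000 + -0.3100i → escape time 1
(row=3, col=1): c = -1.4367 + -0.3100i → escape time 5
(row=3, col=2): c = -0.8733 + -0.3100i → escape time 5
(row=3, col=3): c = -0.3100 + -0.3100i → escape time 5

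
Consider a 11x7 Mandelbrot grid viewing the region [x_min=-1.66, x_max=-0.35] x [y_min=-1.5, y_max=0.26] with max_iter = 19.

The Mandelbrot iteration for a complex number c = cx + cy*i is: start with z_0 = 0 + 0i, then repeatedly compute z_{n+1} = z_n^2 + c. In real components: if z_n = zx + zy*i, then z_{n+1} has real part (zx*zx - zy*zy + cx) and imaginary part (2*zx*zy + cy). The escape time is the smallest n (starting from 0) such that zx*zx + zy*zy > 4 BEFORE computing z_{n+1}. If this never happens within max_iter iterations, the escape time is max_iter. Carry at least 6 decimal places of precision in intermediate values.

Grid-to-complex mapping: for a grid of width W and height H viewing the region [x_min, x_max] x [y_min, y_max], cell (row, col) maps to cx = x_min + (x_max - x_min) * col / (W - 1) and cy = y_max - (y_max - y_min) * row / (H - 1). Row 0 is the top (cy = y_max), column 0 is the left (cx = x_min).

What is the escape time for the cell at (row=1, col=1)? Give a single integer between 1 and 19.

z_0 = 0 + 0i, c = -1.5290 + -0.0333i
Iter 1: z = -1.5290 + -0.0333i, |z|^2 = 2.3390
Iter 2: z = 0.8077 + 0.0686i, |z|^2 = 0.6571
Iter 3: z = -0.8813 + 0.0775i, |z|^2 = 0.7827
Iter 4: z = -0.7584 + -0.1699i, |z|^2 = 0.6040
Iter 5: z = -0.9828 + 0.2244i, |z|^2 = 1.0162
Iter 6: z = -0.6135 + -0.4743i, |z|^2 = 0.6014
Iter 7: z = -1.3776 + 0.5487i, |z|^2 = 2.1989
Iter 8: z = 0.0678 + -1.5451i, |z|^2 = 2.3919
Iter 9: z = -3.9117 + -0.2427i, |z|^2 = 15.3601
Escaped at iteration 9

Answer: 9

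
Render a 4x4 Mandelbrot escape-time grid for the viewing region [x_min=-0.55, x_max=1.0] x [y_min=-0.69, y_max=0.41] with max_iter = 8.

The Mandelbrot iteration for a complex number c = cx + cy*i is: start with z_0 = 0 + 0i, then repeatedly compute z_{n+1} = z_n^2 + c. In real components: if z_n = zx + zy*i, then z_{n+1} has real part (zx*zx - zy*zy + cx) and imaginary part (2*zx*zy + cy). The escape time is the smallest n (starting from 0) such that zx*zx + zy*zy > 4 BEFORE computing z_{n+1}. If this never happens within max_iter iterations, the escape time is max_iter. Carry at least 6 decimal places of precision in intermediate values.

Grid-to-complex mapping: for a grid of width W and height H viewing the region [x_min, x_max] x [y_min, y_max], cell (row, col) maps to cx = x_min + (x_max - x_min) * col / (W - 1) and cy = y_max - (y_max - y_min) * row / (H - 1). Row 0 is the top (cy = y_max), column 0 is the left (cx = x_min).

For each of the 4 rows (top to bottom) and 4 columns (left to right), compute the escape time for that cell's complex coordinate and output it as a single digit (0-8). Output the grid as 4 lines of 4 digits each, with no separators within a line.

(row=0, col=0): c = -0.5500 + 0.4100i → escape time 8
(row=0, col=1): c = -0.0333 + 0.4100i → escape time 8
(row=0, col=2): c = 0.4833 + 0.4100i → escape time 6
(row=0, col=3): c = 1.0000 + 0.4100i → escape time 2
(row=1, col=0): c = -0.5500 + 0.0433i → escape time 8
(row=1, col=1): c = -0.0333 + 0.0433i → escape time 8
(row=1, col=2): c = 0.4833 + 0.0433i → escape time 5
(row=1, col=3): c = 1.0000 + 0.0433i → escape time 2
(row=2, col=0): c = -0.5500 + -0.3233i → escape time 8
(row=2, col=1): c = -0.0333 + -0.3233i → escape time 8
(row=2, col=2): c = 0.4833 + -0.3233i → escape time 6
(row=2, col=3): c = 1.0000 + -0.3233i → escape time 2
(row=3, col=0): c = -0.5500 + -0.6900i → escape time 8
(row=3, col=1): c = -0.0333 + -0.6900i → escape time 8
(row=3, col=2): c = 0.4833 + -0.6900i → escape time 4
(row=3, col=3): c = 1.0000 + -0.6900i → escape time 2

Answer: 8862
8852
8862
8842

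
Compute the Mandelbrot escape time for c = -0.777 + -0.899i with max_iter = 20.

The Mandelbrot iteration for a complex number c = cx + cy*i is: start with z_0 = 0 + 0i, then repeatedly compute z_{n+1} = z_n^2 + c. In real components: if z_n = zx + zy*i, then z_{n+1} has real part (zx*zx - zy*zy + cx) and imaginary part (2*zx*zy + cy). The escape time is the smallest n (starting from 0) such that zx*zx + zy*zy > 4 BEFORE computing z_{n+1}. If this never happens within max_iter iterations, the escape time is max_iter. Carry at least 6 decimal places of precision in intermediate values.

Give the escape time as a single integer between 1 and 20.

z_0 = 0 + 0i, c = -0.7770 + -0.8990i
Iter 1: z = -0.7770 + -0.8990i, |z|^2 = 1.4119
Iter 2: z = -0.9815 + 0.4980i, |z|^2 = 1.2113
Iter 3: z = -0.0618 + -1.8766i, |z|^2 = 3.5256
Iter 4: z = -4.2949 + -0.6672i, |z|^2 = 18.8917
Escaped at iteration 4

Answer: 4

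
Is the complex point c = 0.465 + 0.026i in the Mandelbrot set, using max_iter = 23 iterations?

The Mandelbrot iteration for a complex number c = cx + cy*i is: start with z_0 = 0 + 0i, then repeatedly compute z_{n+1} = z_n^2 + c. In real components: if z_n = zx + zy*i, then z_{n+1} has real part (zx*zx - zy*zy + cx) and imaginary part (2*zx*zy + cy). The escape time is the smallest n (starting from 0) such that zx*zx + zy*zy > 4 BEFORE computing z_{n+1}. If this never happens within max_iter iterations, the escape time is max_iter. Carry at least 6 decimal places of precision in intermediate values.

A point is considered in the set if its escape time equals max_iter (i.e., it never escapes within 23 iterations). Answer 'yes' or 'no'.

z_0 = 0 + 0i, c = 0.4650 + 0.0260i
Iter 1: z = 0.4650 + 0.0260i, |z|^2 = 0.2169
Iter 2: z = 0.6805 + 0.0502i, |z|^2 = 0.4657
Iter 3: z = 0.9256 + 0.0943i, |z|^2 = 0.8657
Iter 4: z = 1.3129 + 0.2006i, |z|^2 = 1.7639
Iter 5: z = 2.1485 + 0.5527i, |z|^2 = 4.9213
Escaped at iteration 5

Answer: no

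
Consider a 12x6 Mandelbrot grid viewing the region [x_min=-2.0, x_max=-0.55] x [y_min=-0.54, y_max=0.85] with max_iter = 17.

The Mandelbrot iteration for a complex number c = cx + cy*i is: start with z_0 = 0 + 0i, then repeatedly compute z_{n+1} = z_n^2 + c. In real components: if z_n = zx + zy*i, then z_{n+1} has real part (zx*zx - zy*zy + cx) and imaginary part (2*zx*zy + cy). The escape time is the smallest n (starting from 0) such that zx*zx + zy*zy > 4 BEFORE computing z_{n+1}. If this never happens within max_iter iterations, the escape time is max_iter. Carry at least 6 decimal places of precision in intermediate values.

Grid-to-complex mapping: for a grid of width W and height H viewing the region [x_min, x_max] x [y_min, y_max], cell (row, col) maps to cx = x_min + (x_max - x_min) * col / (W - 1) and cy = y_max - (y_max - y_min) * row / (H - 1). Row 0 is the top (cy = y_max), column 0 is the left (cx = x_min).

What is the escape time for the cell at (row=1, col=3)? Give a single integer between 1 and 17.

z_0 = 0 + 0i, c = -1.6045 + 0.5720i
Iter 1: z = -1.6045 + 0.5720i, |z|^2 = 2.9018
Iter 2: z = 0.6428 + -1.2636i, |z|^2 = 2.0099
Iter 3: z = -2.7880 + -1.0526i, |z|^2 = 8.8808
Escaped at iteration 3

Answer: 3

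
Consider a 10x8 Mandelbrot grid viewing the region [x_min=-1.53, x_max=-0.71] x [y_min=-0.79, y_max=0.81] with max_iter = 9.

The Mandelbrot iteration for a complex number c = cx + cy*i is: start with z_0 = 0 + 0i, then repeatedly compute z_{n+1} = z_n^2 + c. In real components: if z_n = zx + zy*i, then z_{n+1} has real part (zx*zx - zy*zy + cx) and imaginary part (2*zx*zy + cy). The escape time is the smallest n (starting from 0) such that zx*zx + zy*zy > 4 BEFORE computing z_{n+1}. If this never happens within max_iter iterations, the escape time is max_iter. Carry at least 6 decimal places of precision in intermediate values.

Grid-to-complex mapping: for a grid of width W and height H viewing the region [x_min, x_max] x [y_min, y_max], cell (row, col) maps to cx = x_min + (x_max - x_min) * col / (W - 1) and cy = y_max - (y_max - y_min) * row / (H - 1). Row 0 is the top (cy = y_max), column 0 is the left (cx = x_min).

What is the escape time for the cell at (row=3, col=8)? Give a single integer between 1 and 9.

Answer: 9

Derivation:
z_0 = 0 + 0i, c = -0.8011 + 0.1243i
Iter 1: z = -0.8011 + 0.1243i, |z|^2 = 0.6572
Iter 2: z = -0.1748 + -0.0748i, |z|^2 = 0.0361
Iter 3: z = -0.7762 + 0.1504i, |z|^2 = 0.6251
Iter 4: z = -0.2213 + -0.1093i, |z|^2 = 0.0609
Iter 5: z = -0.7641 + 0.1726i, |z|^2 = 0.6136
Iter 6: z = -0.2471 + -0.1395i, |z|^2 = 0.0805
Iter 7: z = -0.7595 + 0.1933i, |z|^2 = 0.6142
Iter 8: z = -0.2616 + -0.1693i, |z|^2 = 0.0971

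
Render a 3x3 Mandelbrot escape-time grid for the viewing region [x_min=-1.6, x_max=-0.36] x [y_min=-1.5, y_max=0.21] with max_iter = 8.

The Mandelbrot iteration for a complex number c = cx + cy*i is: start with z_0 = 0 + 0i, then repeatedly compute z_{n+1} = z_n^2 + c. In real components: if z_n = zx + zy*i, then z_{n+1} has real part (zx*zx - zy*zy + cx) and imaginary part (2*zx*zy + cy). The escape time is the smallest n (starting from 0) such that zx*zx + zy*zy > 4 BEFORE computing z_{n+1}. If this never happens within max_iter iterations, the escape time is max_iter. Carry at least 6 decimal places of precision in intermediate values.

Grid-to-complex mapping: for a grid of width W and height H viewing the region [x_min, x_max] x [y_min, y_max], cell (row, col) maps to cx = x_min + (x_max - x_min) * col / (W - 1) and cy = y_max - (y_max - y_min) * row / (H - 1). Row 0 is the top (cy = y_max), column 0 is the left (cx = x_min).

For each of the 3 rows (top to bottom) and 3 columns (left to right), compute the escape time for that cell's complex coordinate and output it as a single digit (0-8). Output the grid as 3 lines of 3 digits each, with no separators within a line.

(row=0, col=0): c = -1.6000 + 0.2100i → escape time 5
(row=0, col=1): c = -0.9800 + 0.2100i → escape time 8
(row=0, col=2): c = -0.3600 + 0.2100i → escape time 8
(row=1, col=0): c = -1.6000 + -0.6450i → escape time 3
(row=1, col=1): c = -0.9800 + -0.6450i → escape time 4
(row=1, col=2): c = -0.3600 + -0.6450i → escape time 8
(row=2, col=0): c = -1.6000 + -1.5000i → escape time 1
(row=2, col=1): c = -0.9800 + -1.5000i → escape time 2
(row=2, col=2): c = -0.3600 + -1.5000i → escape time 2

Answer: 588
348
122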